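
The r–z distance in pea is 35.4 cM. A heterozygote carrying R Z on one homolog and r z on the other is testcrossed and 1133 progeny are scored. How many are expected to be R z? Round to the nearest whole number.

A map distance of 35.4 cM corresponds to a recombination frequency of 0.354.
The F1 is R Z / r z, so R z is a recombinant gamete class with expected frequency r/2 = 0.354/2 = 0.1770.
Expected number = 0.1770 × 1133 = 200.54 ≈ 201.

201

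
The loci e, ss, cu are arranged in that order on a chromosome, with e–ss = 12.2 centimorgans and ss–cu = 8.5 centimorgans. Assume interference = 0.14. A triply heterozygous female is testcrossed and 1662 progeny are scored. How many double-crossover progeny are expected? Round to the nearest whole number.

15

Map distances give recombination frequencies of 0.122 and 0.085 for the two intervals.
With interference 0.14 (so coincidence = 0.86), expected double-crossover frequency = 0.122 × 0.085 × 0.86 = 0.00892.
Expected number = 0.00892 × 1662 = 14.82 ≈ 15.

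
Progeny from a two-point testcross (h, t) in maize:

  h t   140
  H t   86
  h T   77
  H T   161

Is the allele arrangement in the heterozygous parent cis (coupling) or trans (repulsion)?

The two most frequent classes are H T (161) and h t (140); these are the parental (non-recombinant) types.
So the F1 carried H T on one chromosome and h t on the other — the recessive alleles are on the same chromosome (cis / coupling).

cis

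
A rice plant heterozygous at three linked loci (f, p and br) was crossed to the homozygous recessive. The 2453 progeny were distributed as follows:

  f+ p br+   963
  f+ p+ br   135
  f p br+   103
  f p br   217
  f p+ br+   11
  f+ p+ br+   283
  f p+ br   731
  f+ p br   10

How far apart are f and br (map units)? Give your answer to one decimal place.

10.6 map units

The two most frequent reciprocal classes, f+ p br+ and f p+ br, are the parental types, so the F1 was f+ p br+ / f p+ br.
The two rarest classes, f+ p br and f p+ br+, are the double crossovers. Comparing them with the parentals, only the br allele has switched, so br is the middle locus and the order is p – br – f.
Crossovers in the br–f interval produce the single-crossover classes f p br+ and f+ p+ br (103 + 135 = 238) plus the double crossovers (21).
RF(br–f) = (238 + 21) / 2453 = 259/2453 = 0.1056 → 10.6 map units.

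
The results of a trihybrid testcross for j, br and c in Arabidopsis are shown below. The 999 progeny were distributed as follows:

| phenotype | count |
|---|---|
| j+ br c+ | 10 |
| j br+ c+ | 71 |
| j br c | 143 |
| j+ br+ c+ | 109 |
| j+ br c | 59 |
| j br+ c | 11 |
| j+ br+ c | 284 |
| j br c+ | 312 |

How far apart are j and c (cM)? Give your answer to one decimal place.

27.3 cM

The two most frequent reciprocal classes, j br c+ and j+ br+ c, are the parental types, so the F1 was j br c+ / j+ br+ c.
The two rarest classes, j+ br c+ and j br+ c, are the double crossovers. Comparing them with the parentals, only the j allele has switched, so j is the middle locus and the order is c – j – br.
Crossovers in the c–j interval produce the single-crossover classes j br c and j+ br+ c+ (143 + 109 = 252) plus the double crossovers (21).
RF(c–j) = (252 + 21) / 999 = 273/999 = 0.2733 → 27.3 cM.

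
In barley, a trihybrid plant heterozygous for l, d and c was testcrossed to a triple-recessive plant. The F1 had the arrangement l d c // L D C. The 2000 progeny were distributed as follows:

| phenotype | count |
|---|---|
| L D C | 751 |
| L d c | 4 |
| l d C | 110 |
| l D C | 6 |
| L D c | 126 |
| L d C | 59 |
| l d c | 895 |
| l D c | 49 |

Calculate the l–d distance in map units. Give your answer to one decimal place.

The two rarest classes, L d c and l D C, are the double crossovers. Comparing them with the parentals, only the l allele has switched, so l is the middle locus and the order is d – l – c.
Crossovers in the d–l interval produce the single-crossover classes l D c and L d C (49 + 59 = 108) plus the double crossovers (10).
RF(d–l) = (108 + 10) / 2000 = 118/2000 = 0.0590 → 5.9 map units.

5.9 map units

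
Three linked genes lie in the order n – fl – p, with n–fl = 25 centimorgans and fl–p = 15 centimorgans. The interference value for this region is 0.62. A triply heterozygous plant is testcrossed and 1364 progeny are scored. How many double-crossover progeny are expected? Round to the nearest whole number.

19

Map distances give recombination frequencies of 0.250 and 0.150 for the two intervals.
With interference 0.62 (so coincidence = 0.38), expected double-crossover frequency = 0.250 × 0.150 × 0.38 = 0.01425.
Expected number = 0.01425 × 1364 = 19.44 ≈ 19.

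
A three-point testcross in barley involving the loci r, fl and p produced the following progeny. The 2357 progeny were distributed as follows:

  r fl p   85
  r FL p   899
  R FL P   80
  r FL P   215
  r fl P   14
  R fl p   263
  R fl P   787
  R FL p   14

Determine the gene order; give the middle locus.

The two most frequent reciprocal classes, R fl P and r FL p, are the parental types, so the F1 was R fl P / r FL p.
The two rarest classes, r fl P and R FL p, are the double crossovers. Comparing them with the parentals, only the r allele has switched, so r is the middle locus and the order is fl – r – p.

r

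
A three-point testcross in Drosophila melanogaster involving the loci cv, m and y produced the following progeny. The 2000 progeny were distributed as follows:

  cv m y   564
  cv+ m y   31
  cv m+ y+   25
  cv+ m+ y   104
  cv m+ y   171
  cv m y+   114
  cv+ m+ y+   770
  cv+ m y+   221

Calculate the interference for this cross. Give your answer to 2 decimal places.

0.09

The two most frequent reciprocal classes, cv+ m+ y+ and cv m y, are the parental types, so the F1 was cv+ m+ y+ / cv m y.
The two rarest classes, cv m+ y+ and cv+ m y, are the double crossovers. Comparing them with the parentals, only the cv allele has switched, so cv is the middle locus and the order is y – cv – m.
y–cv: (218 + 56)/2000 = 0.1370; cv–m: (392 + 56)/2000 = 0.2240.
Expected DCO frequency = 0.1370 × 0.2240 ≈ 0.03069; observed = 56/2000 ≈ 0.02800.
Coefficient of coincidence = 0.02800/0.03069 ≈ 0.91; interference = 1 − 0.91 = 0.09.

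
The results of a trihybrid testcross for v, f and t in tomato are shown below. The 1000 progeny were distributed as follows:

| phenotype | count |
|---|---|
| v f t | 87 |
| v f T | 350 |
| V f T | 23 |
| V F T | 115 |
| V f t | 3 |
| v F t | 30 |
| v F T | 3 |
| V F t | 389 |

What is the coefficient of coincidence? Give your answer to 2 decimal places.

The two most frequent reciprocal classes, V F t and v f T, are the parental types, so the F1 was V F t / v f T.
The two rarest classes, V f t and v F T, are the double crossovers. Comparing them with the parentals, only the f allele has switched, so f is the middle locus and the order is t – f – v.
t–f: (202 + 6)/1000 = 0.2080; f–v: (53 + 6)/1000 = 0.0590.
Expected DCO frequency = 0.2080 × 0.0590 ≈ 0.01227; observed = 6/1000 ≈ 0.00600.
Coefficient of coincidence = 0.00600/0.01227 ≈ 0.49.

0.49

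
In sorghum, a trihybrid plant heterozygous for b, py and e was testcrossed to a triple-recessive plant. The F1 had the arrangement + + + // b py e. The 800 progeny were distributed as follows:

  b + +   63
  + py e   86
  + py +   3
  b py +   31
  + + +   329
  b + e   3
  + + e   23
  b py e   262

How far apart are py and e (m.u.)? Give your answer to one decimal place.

The two rarest classes, + py + and b + e, are the double crossovers. Comparing them with the parentals, only the py allele has switched, so py is the middle locus and the order is e – py – b.
Crossovers in the e–py interval produce the single-crossover classes + + e and b py + (23 + 31 = 54) plus the double crossovers (6).
RF(e–py) = (54 + 6) / 800 = 60/800 = 0.0750 → 7.5 m.u.

7.5 m.u.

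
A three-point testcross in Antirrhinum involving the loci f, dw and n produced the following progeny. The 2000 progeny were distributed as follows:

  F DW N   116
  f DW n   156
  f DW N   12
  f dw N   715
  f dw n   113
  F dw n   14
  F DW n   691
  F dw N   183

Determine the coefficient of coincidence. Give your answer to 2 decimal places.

0.56

The two most frequent reciprocal classes, F DW n and f dw N, are the parental types, so the F1 was F DW n / f dw N.
The two rarest classes, F dw n and f DW N, are the double crossovers. Comparing them with the parentals, only the dw allele has switched, so dw is the middle locus and the order is n – dw – f.
n–dw: (229 + 26)/2000 = 0.1275; dw–f: (339 + 26)/2000 = 0.1825.
Expected DCO frequency = 0.1275 × 0.1825 ≈ 0.02327; observed = 26/2000 ≈ 0.01300.
Coefficient of coincidence = 0.01300/0.02327 ≈ 0.56.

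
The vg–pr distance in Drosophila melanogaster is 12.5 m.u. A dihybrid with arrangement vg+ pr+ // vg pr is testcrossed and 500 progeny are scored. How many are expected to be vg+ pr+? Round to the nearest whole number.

A map distance of 12.5 m.u. corresponds to a recombination frequency of 0.125.
The F1 is vg+ pr+ / vg pr, so vg+ pr+ is a parental gamete class with expected frequency (1 − r)/2 = 0.875/2 = 0.4375.
Expected number = 0.4375 × 500 = 218.75 ≈ 219.

219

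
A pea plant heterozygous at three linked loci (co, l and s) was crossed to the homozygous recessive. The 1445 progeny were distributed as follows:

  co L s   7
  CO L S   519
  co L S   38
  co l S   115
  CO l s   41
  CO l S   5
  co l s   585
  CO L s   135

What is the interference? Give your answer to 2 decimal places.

0.27

The two most frequent reciprocal classes, CO L S and co l s, are the parental types, so the F1 was CO L S / co l s.
The two rarest classes, CO l S and co L s, are the double crossovers. Comparing them with the parentals, only the l allele has switched, so l is the middle locus and the order is s – l – co.
s–l: (250 + 12)/1445 = 0.1813; l–co: (79 + 12)/1445 = 0.0630.
Expected DCO frequency = 0.1813 × 0.0630 ≈ 0.01142; observed = 12/1445 ≈ 0.00830.
Coefficient of coincidence = 0.00830/0.01142 ≈ 0.73; interference = 1 − 0.73 = 0.27.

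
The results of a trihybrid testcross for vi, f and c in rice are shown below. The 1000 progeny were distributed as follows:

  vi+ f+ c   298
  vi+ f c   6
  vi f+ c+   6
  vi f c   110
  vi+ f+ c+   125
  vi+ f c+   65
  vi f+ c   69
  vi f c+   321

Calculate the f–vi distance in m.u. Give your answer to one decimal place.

14.6 m.u.

The two most frequent reciprocal classes, vi f c+ and vi+ f+ c, are the parental types, so the F1 was vi f c+ / vi+ f+ c.
The two rarest classes, vi f+ c+ and vi+ f c, are the double crossovers. Comparing them with the parentals, only the f allele has switched, so f is the middle locus and the order is vi – f – c.
Crossovers in the vi–f interval produce the single-crossover classes vi+ f c+ and vi f+ c (65 + 69 = 134) plus the double crossovers (12).
RF(vi–f) = (134 + 12) / 1000 = 146/1000 = 0.1460 → 14.6 m.u.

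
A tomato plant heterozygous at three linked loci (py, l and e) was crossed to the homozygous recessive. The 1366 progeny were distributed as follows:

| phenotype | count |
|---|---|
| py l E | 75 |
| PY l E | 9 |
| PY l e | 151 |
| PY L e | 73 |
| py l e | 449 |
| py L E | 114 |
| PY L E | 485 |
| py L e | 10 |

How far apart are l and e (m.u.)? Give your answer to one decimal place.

The two most frequent reciprocal classes, py l e and PY L E, are the parental types, so the F1 was py l e / PY L E.
The two rarest classes, py L e and PY l E, are the double crossovers. Comparing them with the parentals, only the l allele has switched, so l is the middle locus and the order is e – l – py.
Crossovers in the e–l interval produce the single-crossover classes py l E and PY L e (75 + 73 = 148) plus the double crossovers (19).
RF(e–l) = (148 + 19) / 1366 = 167/1366 = 0.1223 → 12.2 m.u.

12.2 m.u.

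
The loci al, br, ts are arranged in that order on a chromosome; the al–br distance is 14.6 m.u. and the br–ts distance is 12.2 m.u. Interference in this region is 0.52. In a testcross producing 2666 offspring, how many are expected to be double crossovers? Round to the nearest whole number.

23

Map distances give recombination frequencies of 0.146 and 0.122 for the two intervals.
With interference 0.52 (so coincidence = 0.48), expected double-crossover frequency = 0.146 × 0.122 × 0.48 = 0.00855.
Expected number = 0.00855 × 2666 = 22.79 ≈ 23.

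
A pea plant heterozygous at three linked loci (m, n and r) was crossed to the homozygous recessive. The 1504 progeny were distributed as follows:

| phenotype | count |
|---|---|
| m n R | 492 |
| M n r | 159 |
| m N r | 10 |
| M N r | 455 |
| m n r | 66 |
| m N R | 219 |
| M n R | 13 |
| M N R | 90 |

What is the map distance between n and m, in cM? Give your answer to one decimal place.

The two most frequent reciprocal classes, m n R and M N r, are the parental types, so the F1 was m n R / M N r.
The two rarest classes, M n R and m N r, are the double crossovers. Comparing them with the parentals, only the m allele has switched, so m is the middle locus and the order is r – m – n.
Crossovers in the m–n interval produce the single-crossover classes m N R and M n r (219 + 159 = 378) plus the double crossovers (23).
RF(m–n) = (378 + 23) / 1504 = 401/1504 = 0.2666 → 26.7 cM.

26.7 cM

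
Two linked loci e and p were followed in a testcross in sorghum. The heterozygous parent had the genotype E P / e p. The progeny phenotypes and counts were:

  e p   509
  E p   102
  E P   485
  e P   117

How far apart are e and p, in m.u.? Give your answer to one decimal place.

18.1 m.u.

The recombinant classes are E p and e P: 102 + 117 = 219.
Recombination frequency = 219/1213 = 0.1805 ≈ 18.1%, i.e. 18.1 m.u.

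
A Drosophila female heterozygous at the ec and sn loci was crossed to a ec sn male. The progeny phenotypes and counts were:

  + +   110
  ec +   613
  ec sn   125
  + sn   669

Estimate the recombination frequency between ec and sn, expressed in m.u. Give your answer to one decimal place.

15.5 m.u.

The two most frequent classes, + sn (669) and ec + (613), are the parental types, so the F1 was + sn / ec +.
The recombinant classes are + + and ec sn: 110 + 125 = 235.
Recombination frequency = 235/1517 = 0.1549 ≈ 15.5%, i.e. 15.5 m.u.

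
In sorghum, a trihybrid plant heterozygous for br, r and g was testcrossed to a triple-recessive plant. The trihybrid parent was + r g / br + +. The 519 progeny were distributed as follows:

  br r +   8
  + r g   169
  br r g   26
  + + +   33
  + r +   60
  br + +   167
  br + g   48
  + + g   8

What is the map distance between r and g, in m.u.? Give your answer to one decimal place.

The two rarest classes, + + g and br r +, are the double crossovers. Comparing them with the parentals, only the r allele has switched, so r is the middle locus and the order is g – r – br.
Crossovers in the g–r interval produce the single-crossover classes + r + and br + g (60 + 48 = 108) plus the double crossovers (16).
RF(g–r) = (108 + 16) / 519 = 124/519 = 0.2389 → 23.9 m.u.

23.9 m.u.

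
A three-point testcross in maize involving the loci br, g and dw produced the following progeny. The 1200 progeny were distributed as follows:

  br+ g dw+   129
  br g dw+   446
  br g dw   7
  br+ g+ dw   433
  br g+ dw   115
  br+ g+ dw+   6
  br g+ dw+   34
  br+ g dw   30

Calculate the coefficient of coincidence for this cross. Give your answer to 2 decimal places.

0.79

The two most frequent reciprocal classes, br+ g+ dw and br g dw+, are the parental types, so the F1 was br+ g+ dw / br g dw+.
The two rarest classes, br+ g+ dw+ and br g dw, are the double crossovers. Comparing them with the parentals, only the dw allele has switched, so dw is the middle locus and the order is g – dw – br.
g–dw: (64 + 13)/1200 = 0.0642; dw–br: (244 + 13)/1200 = 0.2142.
Expected DCO frequency = 0.0642 × 0.2142 ≈ 0.01375; observed = 13/1200 ≈ 0.01083.
Coefficient of coincidence = 0.01083/0.01375 ≈ 0.79.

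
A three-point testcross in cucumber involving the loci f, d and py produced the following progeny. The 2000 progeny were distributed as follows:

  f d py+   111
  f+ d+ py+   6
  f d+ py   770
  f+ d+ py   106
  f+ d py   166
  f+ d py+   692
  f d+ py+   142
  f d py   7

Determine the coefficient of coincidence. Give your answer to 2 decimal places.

0.35

The two most frequent reciprocal classes, f+ d py+ and f d+ py, are the parental types, so the F1 was f+ d py+ / f d+ py.
The two rarest classes, f+ d+ py+ and f d py, are the double crossovers. Comparing them with the parentals, only the d allele has switched, so d is the middle locus and the order is py – d – f.
py–d: (308 + 13)/2000 = 0.1605; d–f: (217 + 13)/2000 = 0.1150.
Expected DCO frequency = 0.1605 × 0.1150 ≈ 0.01846; observed = 13/2000 ≈ 0.00650.
Coefficient of coincidence = 0.00650/0.01846 ≈ 0.35.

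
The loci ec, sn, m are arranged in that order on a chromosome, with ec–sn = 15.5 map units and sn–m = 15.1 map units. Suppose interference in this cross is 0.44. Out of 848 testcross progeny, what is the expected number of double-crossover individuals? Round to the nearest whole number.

Map distances give recombination frequencies of 0.155 and 0.151 for the two intervals.
With interference 0.44 (so coincidence = 0.56), expected double-crossover frequency = 0.155 × 0.151 × 0.56 = 0.01311.
Expected number = 0.01311 × 848 = 11.11 ≈ 11.

11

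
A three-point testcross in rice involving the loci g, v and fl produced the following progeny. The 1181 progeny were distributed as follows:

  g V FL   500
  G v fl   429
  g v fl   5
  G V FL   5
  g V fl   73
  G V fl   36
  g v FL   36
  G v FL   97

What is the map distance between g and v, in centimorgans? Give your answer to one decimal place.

The two most frequent reciprocal classes, G v fl and g V FL, are the parental types, so the F1 was G v fl / g V FL.
The two rarest classes, g v fl and G V FL, are the double crossovers. Comparing them with the parentals, only the g allele has switched, so g is the middle locus and the order is v – g – fl.
Crossovers in the v–g interval produce the single-crossover classes G V fl and g v FL (36 + 36 = 72) plus the double crossovers (10).
RF(v–g) = (72 + 10) / 1181 = 82/1181 = 0.0694 → 6.9 centimorgans.

6.9 centimorgans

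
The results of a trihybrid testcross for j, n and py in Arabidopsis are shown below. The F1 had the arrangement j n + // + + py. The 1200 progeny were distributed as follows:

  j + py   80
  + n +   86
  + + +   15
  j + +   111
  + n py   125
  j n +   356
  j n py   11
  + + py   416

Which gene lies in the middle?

py

The two rarest classes, j n py and + + +, are the double crossovers. Comparing them with the parentals, only the py allele has switched, so py is the middle locus and the order is j – py – n.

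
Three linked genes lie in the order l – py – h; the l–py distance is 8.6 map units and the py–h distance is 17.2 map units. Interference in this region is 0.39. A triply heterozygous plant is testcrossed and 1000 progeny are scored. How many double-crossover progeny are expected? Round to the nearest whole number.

9

Map distances give recombination frequencies of 0.086 and 0.172 for the two intervals.
With interference 0.39 (so coincidence = 0.61), expected double-crossover frequency = 0.086 × 0.172 × 0.61 = 0.00902.
Expected number = 0.00902 × 1000 = 9.02 ≈ 9.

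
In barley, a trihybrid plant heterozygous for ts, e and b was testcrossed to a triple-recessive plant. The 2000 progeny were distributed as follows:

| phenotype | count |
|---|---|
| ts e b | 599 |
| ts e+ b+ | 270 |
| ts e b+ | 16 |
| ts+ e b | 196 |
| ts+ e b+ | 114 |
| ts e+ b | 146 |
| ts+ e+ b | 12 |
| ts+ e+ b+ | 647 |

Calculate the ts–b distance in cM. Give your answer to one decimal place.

24.7 cM

The two most frequent reciprocal classes, ts+ e+ b+ and ts e b, are the parental types, so the F1 was ts+ e+ b+ / ts e b.
The two rarest classes, ts+ e+ b and ts e b+, are the double crossovers. Comparing them with the parentals, only the b allele has switched, so b is the middle locus and the order is e – b – ts.
Crossovers in the b–ts interval produce the single-crossover classes ts e+ b+ and ts+ e b (270 + 196 = 466) plus the double crossovers (28).
RF(b–ts) = (466 + 28) / 2000 = 494/2000 = 0.2470 → 24.7 cM.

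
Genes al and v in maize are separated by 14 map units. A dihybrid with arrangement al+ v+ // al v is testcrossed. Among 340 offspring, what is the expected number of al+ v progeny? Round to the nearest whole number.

A map distance of 14 map units corresponds to a recombination frequency of 0.140.
The F1 is al+ v+ / al v, so al+ v is a recombinant gamete class with expected frequency r/2 = 0.140/2 = 0.0700.
Expected number = 0.0700 × 340 = 23.80 ≈ 24.

24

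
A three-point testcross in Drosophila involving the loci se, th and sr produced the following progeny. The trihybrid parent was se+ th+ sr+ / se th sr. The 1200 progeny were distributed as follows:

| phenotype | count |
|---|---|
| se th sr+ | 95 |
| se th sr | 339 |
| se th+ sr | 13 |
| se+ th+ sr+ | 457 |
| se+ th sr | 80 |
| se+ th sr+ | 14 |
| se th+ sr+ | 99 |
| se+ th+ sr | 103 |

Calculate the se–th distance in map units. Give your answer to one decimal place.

The two rarest classes, se+ th sr+ and se th+ sr, are the double crossovers. Comparing them with the parentals, only the th allele has switched, so th is the middle locus and the order is sr – th – se.
Crossovers in the th–se interval produce the single-crossover classes se th+ sr+ and se+ th sr (99 + 80 = 179) plus the double crossovers (27).
RF(th–se) = (179 + 27) / 1200 = 206/1200 = 0.1717 → 17.2 map units.

17.2 map units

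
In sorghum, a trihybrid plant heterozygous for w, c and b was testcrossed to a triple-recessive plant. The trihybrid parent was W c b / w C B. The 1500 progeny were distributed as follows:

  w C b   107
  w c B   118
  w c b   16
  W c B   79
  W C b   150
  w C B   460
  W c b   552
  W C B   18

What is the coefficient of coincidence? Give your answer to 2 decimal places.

The two rarest classes, w c b and W C B, are the double crossovers. Comparing them with the parentals, only the w allele has switched, so w is the middle locus and the order is c – w – b.
c–w: (268 + 34)/1500 = 0.2013; w–b: (186 + 34)/1500 = 0.1467.
Expected DCO frequency = 0.2013 × 0.1467 ≈ 0.02953; observed = 34/1500 ≈ 0.02267.
Coefficient of coincidence = 0.02267/0.02953 ≈ 0.77.

0.77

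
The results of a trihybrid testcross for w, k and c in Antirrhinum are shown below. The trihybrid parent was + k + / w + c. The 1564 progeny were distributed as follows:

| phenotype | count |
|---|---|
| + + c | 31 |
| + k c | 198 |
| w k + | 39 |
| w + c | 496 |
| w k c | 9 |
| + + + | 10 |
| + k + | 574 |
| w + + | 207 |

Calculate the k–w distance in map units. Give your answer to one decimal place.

5.7 map units

The two rarest classes, + + + and w k c, are the double crossovers. Comparing them with the parentals, only the k allele has switched, so k is the middle locus and the order is c – k – w.
Crossovers in the k–w interval produce the single-crossover classes w k + and + + c (39 + 31 = 70) plus the double crossovers (19).
RF(k–w) = (70 + 19) / 1564 = 89/1564 = 0.0569 → 5.7 map units.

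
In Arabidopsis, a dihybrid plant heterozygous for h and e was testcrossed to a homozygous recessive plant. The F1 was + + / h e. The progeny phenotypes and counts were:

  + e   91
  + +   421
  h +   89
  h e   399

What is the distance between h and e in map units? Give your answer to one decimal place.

The recombinant classes are + e and h +: 91 + 89 = 180.
Recombination frequency = 180/1000 = 0.1800 ≈ 18.0%, i.e. 18.0 map units.

18.0 map units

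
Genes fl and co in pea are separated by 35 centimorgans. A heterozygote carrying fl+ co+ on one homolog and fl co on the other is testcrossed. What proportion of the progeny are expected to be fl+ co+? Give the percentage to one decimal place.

A map distance of 35 centimorgans corresponds to a recombination frequency of 0.350.
The F1 is fl+ co+ / fl co, so fl+ co+ is a parental gamete class with expected frequency (1 − r)/2 = 0.650/2 = 0.3250.
That is 0.3250 = 32.5% of the progeny.

32.5%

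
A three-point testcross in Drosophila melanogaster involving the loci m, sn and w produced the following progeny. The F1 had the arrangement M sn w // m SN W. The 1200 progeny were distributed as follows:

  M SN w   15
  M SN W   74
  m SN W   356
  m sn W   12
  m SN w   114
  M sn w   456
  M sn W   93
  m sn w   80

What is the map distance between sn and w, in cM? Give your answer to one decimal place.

The two rarest classes, M SN w and m sn W, are the double crossovers. Comparing them with the parentals, only the sn allele has switched, so sn is the middle locus and the order is w – sn – m.
Crossovers in the w–sn interval produce the single-crossover classes M sn W and m SN w (93 + 114 = 207) plus the double crossovers (27).
RF(w–sn) = (207 + 27) / 1200 = 234/1200 = 0.1950 → 19.5 cM.

19.5 cM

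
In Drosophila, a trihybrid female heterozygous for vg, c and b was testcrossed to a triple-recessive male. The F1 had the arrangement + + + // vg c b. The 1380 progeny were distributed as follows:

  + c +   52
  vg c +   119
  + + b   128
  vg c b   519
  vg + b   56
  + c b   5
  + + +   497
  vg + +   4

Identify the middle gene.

The two rarest classes, vg + + and + c b, are the double crossovers. Comparing them with the parentals, only the vg allele has switched, so vg is the middle locus and the order is b – vg – c.

vg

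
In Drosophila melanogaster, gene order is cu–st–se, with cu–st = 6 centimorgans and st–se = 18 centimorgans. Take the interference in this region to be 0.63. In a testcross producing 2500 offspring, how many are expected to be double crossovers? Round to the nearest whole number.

10

Map distances give recombination frequencies of 0.060 and 0.180 for the two intervals.
With interference 0.63 (so coincidence = 0.37), expected double-crossover frequency = 0.060 × 0.180 × 0.37 = 0.00400.
Expected number = 0.00400 × 2500 = 9.99 ≈ 10.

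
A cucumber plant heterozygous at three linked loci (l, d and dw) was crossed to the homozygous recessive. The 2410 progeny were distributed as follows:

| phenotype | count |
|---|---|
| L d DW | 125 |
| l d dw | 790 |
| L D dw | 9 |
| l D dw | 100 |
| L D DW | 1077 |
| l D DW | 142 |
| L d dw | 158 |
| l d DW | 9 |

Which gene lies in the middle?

The two most frequent reciprocal classes, L D DW and l d dw, are the parental types, so the F1 was L D DW / l d dw.
The two rarest classes, L D dw and l d DW, are the double crossovers. Comparing them with the parentals, only the dw allele has switched, so dw is the middle locus and the order is l – dw – d.

dw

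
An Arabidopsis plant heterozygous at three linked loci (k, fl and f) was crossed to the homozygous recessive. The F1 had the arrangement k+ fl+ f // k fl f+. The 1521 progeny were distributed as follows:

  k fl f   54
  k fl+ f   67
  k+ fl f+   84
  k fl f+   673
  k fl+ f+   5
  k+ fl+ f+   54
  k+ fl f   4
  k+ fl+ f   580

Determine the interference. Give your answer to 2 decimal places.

The two rarest classes, k+ fl f and k fl+ f+, are the double crossovers. Comparing them with the parentals, only the fl allele has switched, so fl is the middle locus and the order is k – fl – f.
k–fl: (151 + 9)/1521 = 0.1052; fl–f: (108 + 9)/1521 = 0.0769.
Expected DCO frequency = 0.1052 × 0.0769 ≈ 0.00809; observed = 9/1521 ≈ 0.00592.
Coefficient of coincidence = 0.00592/0.00809 ≈ 0.73; interference = 1 − 0.73 = 0.27.

0.27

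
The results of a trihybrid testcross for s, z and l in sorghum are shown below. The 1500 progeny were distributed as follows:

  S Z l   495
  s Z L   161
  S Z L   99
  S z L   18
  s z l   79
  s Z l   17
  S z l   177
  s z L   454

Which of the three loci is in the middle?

s

The two most frequent reciprocal classes, S Z l and s z L, are the parental types, so the F1 was S Z l / s z L.
The two rarest classes, s Z l and S z L, are the double crossovers. Comparing them with the parentals, only the s allele has switched, so s is the middle locus and the order is z – s – l.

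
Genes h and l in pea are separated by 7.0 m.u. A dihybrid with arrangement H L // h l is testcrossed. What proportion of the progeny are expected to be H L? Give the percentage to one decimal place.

A map distance of 7.0 m.u. corresponds to a recombination frequency of 0.070.
The F1 is H L / h l, so H L is a parental gamete class with expected frequency (1 − r)/2 = 0.930/2 = 0.4650.
That is 0.4650 = 46.5% of the progeny.

46.5%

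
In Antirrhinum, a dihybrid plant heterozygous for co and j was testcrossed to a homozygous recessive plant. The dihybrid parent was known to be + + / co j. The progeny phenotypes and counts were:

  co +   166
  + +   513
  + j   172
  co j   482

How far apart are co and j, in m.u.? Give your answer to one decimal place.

25.4 m.u.

The recombinant classes are + j and co +: 172 + 166 = 338.
Recombination frequency = 338/1333 = 0.2536 ≈ 25.4%, i.e. 25.4 m.u.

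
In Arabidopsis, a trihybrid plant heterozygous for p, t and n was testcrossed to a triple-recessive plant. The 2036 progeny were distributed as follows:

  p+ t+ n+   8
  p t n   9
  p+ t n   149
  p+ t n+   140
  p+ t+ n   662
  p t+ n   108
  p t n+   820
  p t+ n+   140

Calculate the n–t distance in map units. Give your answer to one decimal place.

15.0 map units

The two most frequent reciprocal classes, p+ t+ n and p t n+, are the parental types, so the F1 was p+ t+ n / p t n+.
The two rarest classes, p+ t+ n+ and p t n, are the double crossovers. Comparing them with the parentals, only the n allele has switched, so n is the middle locus and the order is t – n – p.
Crossovers in the t–n interval produce the single-crossover classes p+ t n and p t+ n+ (149 + 140 = 289) plus the double crossovers (17).
RF(t–n) = (289 + 17) / 2036 = 306/2036 = 0.1503 → 15.0 map units.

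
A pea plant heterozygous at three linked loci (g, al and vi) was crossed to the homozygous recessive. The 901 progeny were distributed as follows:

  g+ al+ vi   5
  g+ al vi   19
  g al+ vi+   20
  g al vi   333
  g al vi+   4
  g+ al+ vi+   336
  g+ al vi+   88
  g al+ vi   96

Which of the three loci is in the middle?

vi

The two most frequent reciprocal classes, g+ al+ vi+ and g al vi, are the parental types, so the F1 was g+ al+ vi+ / g al vi.
The two rarest classes, g+ al+ vi and g al vi+, are the double crossovers. Comparing them with the parentals, only the vi allele has switched, so vi is the middle locus and the order is g – vi – al.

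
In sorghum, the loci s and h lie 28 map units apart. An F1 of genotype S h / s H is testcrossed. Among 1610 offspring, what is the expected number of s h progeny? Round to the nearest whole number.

A map distance of 28 map units corresponds to a recombination frequency of 0.280.
The F1 is S h / s H, so s h is a recombinant gamete class with expected frequency r/2 = 0.280/2 = 0.1400.
Expected number = 0.1400 × 1610 = 225.40 ≈ 225.

225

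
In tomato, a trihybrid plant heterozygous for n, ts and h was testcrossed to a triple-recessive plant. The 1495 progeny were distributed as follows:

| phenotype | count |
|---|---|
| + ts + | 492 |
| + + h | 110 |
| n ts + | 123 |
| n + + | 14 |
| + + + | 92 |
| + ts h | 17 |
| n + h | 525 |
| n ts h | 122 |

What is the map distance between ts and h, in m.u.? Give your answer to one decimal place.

16.4 m.u.

The two most frequent reciprocal classes, + ts + and n + h, are the parental types, so the F1 was + ts + / n + h.
The two rarest classes, + ts h and n + +, are the double crossovers. Comparing them with the parentals, only the h allele has switched, so h is the middle locus and the order is n – h – ts.
Crossovers in the h–ts interval produce the single-crossover classes + + + and n ts h (92 + 122 = 214) plus the double crossovers (31).
RF(h–ts) = (214 + 31) / 1495 = 245/1495 = 0.1639 → 16.4 m.u.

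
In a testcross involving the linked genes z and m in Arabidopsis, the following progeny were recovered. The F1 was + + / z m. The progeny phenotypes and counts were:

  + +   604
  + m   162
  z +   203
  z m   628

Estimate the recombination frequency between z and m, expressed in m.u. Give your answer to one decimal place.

22.9 m.u.

The recombinant classes are + m and z +: 162 + 203 = 365.
Recombination frequency = 365/1597 = 0.2286 ≈ 22.9%, i.e. 22.9 m.u.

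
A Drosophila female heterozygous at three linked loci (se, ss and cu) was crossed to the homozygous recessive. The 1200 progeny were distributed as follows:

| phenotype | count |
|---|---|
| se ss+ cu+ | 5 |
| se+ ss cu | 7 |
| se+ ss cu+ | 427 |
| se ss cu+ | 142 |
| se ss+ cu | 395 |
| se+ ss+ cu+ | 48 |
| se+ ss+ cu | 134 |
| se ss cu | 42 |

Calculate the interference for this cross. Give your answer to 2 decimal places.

0.51

The two most frequent reciprocal classes, se ss+ cu and se+ ss cu+, are the parental types, so the F1 was se ss+ cu / se+ ss cu+.
The two rarest classes, se ss+ cu+ and se+ ss cu, are the double crossovers. Comparing them with the parentals, only the cu allele has switched, so cu is the middle locus and the order is ss – cu – se.
ss–cu: (90 + 12)/1200 = 0.0850; cu–se: (276 + 12)/1200 = 0.2400.
Expected DCO frequency = 0.0850 × 0.2400 ≈ 0.02040; observed = 12/1200 ≈ 0.01000.
Coefficient of coincidence = 0.01000/0.02040 ≈ 0.49; interference = 1 − 0.49 = 0.51.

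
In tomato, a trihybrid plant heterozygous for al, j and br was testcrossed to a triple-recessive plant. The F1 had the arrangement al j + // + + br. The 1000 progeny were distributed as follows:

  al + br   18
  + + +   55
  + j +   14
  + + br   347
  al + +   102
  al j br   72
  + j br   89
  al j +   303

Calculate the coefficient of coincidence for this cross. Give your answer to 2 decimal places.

0.90

The two rarest classes, + j + and al + br, are the double crossovers. Comparing them with the parentals, only the al allele has switched, so al is the middle locus and the order is j – al – br.
j–al: (191 + 32)/1000 = 0.2230; al–br: (127 + 32)/1000 = 0.1590.
Expected DCO frequency = 0.2230 × 0.1590 ≈ 0.03546; observed = 32/1000 ≈ 0.03200.
Coefficient of coincidence = 0.03200/0.03546 ≈ 0.90.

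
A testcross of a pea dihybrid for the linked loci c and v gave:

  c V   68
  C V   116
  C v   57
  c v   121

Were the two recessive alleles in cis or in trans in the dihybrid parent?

The two most frequent classes are C V (116) and c v (121); these are the parental (non-recombinant) types.
So the F1 carried C V on one chromosome and c v on the other — the recessive alleles are on the same chromosome (cis / coupling).

cis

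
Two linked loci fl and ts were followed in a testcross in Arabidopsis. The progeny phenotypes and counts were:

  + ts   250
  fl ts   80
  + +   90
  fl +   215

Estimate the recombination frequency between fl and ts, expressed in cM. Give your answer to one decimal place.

The two most frequent classes, + ts (250) and fl + (215), are the parental types, so the F1 was + ts / fl +.
The recombinant classes are + + and fl ts: 90 + 80 = 170.
Recombination frequency = 170/635 = 0.2677 ≈ 26.8%, i.e. 26.8 cM.

26.8 cM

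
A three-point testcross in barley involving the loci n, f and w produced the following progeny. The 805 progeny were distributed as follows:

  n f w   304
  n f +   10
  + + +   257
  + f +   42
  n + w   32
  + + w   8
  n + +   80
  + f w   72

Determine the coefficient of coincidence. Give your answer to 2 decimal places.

The two most frequent reciprocal classes, + + + and n f w, are the parental types, so the F1 was + + + / n f w.
The two rarest classes, + + w and n f +, are the double crossovers. Comparing them with the parentals, only the w allele has switched, so w is the middle locus and the order is f – w – n.
f–w: (74 + 18)/805 = 0.1143; w–n: (152 + 18)/805 = 0.2112.
Expected DCO frequency = 0.1143 × 0.2112 ≈ 0.02414; observed = 18/805 ≈ 0.02236.
Coefficient of coincidence = 0.02236/0.02414 ≈ 0.93.

0.93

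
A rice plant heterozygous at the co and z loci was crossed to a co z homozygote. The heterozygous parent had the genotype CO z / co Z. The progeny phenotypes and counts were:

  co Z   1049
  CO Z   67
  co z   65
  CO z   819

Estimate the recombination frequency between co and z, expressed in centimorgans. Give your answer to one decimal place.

The recombinant classes are CO Z and co z: 67 + 65 = 132.
Recombination frequency = 132/2000 = 0.0660 ≈ 6.6%, i.e. 6.6 centimorgans.

6.6 centimorgans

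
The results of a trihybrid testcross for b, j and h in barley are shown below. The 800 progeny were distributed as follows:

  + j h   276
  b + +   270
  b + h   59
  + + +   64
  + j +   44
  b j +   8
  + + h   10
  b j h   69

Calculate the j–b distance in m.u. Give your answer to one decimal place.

18.9 m.u.

The two most frequent reciprocal classes, + j h and b + +, are the parental types, so the F1 was + j h / b + +.
The two rarest classes, + + h and b j +, are the double crossovers. Comparing them with the parentals, only the j allele has switched, so j is the middle locus and the order is h – j – b.
Crossovers in the j–b interval produce the single-crossover classes b j h and + + + (69 + 64 = 133) plus the double crossovers (18).
RF(j–b) = (133 + 18) / 800 = 151/800 = 0.1888 → 18.9 m.u.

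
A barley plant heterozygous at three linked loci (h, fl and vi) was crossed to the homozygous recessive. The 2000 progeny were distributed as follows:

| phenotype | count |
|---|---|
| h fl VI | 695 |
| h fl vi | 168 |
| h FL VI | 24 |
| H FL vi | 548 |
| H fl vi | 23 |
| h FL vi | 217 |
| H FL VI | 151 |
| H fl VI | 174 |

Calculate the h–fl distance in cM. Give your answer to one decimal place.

The two most frequent reciprocal classes, h fl VI and H FL vi, are the parental types, so the F1 was h fl VI / H FL vi.
The two rarest classes, h FL VI and H fl vi, are the double crossovers. Comparing them with the parentals, only the fl allele has switched, so fl is the middle locus and the order is vi – fl – h.
Crossovers in the fl–h interval produce the single-crossover classes H fl VI and h FL vi (174 + 217 = 391) plus the double crossovers (47).
RF(fl–h) = (391 + 47) / 2000 = 438/2000 = 0.2190 → 21.9 cM.

21.9 cM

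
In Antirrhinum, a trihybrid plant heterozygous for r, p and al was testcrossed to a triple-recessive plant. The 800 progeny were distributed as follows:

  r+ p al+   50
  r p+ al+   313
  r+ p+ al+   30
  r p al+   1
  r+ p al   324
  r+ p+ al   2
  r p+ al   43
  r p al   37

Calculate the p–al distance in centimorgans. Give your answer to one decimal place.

12.0 centimorgans

The two most frequent reciprocal classes, r+ p al and r p+ al+, are the parental types, so the F1 was r+ p al / r p+ al+.
The two rarest classes, r+ p+ al and r p al+, are the double crossovers. Comparing them with the parentals, only the p allele has switched, so p is the middle locus and the order is r – p – al.
Crossovers in the p–al interval produce the single-crossover classes r+ p al+ and r p+ al (50 + 43 = 93) plus the double crossovers (3).
RF(p–al) = (93 + 3) / 800 = 96/800 = 0.1200 → 12.0 centimorgans.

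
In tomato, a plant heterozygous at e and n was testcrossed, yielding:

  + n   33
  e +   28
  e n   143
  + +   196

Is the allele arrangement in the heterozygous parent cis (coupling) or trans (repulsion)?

cis

The two most frequent classes are + + (196) and e n (143); these are the parental (non-recombinant) types.
So the F1 carried + + on one chromosome and e n on the other — the recessive alleles are on the same chromosome (cis / coupling).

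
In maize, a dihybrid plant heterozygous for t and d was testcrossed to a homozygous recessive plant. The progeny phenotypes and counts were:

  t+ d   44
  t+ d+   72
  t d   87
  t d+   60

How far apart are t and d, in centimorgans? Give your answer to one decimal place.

The two most frequent classes, t+ d+ (72) and t d (87), are the parental types, so the F1 was t+ d+ / t d.
The recombinant classes are t+ d and t d+: 44 + 60 = 104.
Recombination frequency = 104/263 = 0.3954 ≈ 39.5%, i.e. 39.5 centimorgans.

39.5 centimorgans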